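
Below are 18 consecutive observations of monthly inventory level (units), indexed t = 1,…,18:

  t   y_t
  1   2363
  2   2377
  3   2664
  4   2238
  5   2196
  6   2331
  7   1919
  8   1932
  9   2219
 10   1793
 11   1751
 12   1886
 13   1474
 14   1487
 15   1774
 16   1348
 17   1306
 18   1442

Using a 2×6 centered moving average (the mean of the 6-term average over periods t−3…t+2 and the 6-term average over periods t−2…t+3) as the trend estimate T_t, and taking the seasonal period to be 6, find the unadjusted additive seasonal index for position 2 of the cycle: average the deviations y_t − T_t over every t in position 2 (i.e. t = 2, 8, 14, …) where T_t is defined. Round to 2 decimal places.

Season position 2 occurs at t = 8, 14 (where T_t is defined).
t=8: T_8 = 2027.9167; y_8 − T_8 = 1932 − 2027.9167 = -95.9167
t=14: T_14 = 1582.9167; y_14 − T_14 = 1487 − 1582.9167 = -95.9167
Mean deviation: (-95.9167 + -95.9167) / 2 = -95.92

-95.92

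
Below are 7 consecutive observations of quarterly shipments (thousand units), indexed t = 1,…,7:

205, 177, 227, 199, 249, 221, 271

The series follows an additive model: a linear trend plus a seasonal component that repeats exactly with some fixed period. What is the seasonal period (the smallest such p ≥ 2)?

First differences y_{t+1} − y_t: -28, 50, -28, 50, -28, 50, …
The difference pattern repeats every 2 terms and not for any smaller step, so p = 2.

2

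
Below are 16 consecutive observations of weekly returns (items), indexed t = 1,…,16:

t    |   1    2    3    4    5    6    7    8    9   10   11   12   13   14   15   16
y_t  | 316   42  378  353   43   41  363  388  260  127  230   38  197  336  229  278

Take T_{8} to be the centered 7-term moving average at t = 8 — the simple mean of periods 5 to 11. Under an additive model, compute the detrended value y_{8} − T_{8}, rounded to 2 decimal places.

Trend T_8 = (43 + 41 + 363 + 388 + 260 + 127 + 230) / 7 = 1452/7 = 207.4286
Detrended value: 388 − 207.4286 = 180.57

180.57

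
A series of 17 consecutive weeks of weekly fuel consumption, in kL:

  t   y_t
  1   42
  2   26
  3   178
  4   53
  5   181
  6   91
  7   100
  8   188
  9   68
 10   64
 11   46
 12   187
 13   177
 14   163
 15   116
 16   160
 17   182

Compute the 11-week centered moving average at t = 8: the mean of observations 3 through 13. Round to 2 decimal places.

121.18

Sum of periods 3–13: 178 + 53 + 181 + 91 + 100 + 188 + 68 + 64 + 46 + 187 + 177 = 1333
Divide by 11: 1333 / 11 = 121.18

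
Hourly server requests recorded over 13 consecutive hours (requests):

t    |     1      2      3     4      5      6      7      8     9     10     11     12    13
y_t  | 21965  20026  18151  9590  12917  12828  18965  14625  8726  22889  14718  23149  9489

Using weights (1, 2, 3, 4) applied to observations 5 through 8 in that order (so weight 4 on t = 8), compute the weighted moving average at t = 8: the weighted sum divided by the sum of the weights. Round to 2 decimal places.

15396.80

Weighted sum: 1·12917 + 2·12828 + 3·18965 + 4·14625 = 12917 + 25656 + 56895 + 58500 = 153968
Weight total: 1 + 2 + 3 + 4 = 10
WMA = 153968 / 10 = 15396.80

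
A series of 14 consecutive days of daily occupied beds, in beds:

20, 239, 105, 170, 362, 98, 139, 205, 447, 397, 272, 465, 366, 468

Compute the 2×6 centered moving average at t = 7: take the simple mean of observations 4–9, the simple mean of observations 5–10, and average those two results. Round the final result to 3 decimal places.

Sum over 4–9: 170 + 362 + 98 + 139 + 205 + 447 = 1421
Sum over 5–10: 362 + 98 + 139 + 205 + 447 + 397 = 1648
CMA at t=7 = (1421 + 1648) / (2·6) = 3069 / 12 = 255.750

255.750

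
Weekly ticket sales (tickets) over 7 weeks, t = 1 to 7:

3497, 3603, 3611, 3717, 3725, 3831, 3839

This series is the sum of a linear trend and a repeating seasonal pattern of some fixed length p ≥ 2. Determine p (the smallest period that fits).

First differences y_{t+1} − y_t: 106, 8, 106, 8, 106, 8, …
The difference pattern repeats every 2 terms and not for any smaller step, so p = 2.

2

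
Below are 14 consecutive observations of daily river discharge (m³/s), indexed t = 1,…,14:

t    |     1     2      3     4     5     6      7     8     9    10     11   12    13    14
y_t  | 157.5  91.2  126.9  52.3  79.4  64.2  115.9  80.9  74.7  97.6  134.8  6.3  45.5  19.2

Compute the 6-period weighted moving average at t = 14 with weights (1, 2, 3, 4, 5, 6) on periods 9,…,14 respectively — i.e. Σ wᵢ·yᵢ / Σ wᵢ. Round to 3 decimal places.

49.629

Weighted sum: 1·74.7 + 2·97.6 + 3·134.8 + 4·6.3 + 5·45.5 + 6·19.2 = 74.7 + 195.2 + 404.4 + 25.2 + 227.5 + 115.2 = 1042.2
Weight total: 1 + 2 + 3 + 4 + 5 + 6 = 21
WMA = 1042.2 / 21 = 49.629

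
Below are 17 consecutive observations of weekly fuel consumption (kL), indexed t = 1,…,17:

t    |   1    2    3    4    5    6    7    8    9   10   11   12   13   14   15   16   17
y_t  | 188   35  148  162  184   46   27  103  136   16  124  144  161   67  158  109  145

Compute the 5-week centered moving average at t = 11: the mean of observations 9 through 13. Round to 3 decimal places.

Sum of periods 9–13: 136 + 16 + 124 + 144 + 161 = 581
Divide by 5: 581 / 5 = 116.200

116.200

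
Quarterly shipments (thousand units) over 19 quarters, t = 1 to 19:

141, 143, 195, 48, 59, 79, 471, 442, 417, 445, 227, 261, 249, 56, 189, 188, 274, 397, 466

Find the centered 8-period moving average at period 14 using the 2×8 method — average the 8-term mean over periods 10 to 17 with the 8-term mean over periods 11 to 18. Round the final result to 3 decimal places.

Sum over 10–17: 445 + 227 + 261 + 249 + 56 + 189 + 188 + 274 = 1889
Sum over 11–18: 227 + 261 + 249 + 56 + 189 + 188 + 274 + 397 = 1841
CMA at t=14 = (1889 + 1841) / (2·8) = 3730 / 16 = 233.125

233.125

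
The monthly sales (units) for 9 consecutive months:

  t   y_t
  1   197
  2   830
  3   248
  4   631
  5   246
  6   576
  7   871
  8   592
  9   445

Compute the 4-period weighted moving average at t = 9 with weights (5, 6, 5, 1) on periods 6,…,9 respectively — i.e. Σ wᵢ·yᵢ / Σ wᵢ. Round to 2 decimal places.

Weighted sum: 5·576 + 6·871 + 5·592 + 1·445 = 2880 + 5226 + 2960 + 445 = 11511
Weight total: 5 + 6 + 5 + 1 = 17
WMA = 11511 / 17 = 677.12

677.12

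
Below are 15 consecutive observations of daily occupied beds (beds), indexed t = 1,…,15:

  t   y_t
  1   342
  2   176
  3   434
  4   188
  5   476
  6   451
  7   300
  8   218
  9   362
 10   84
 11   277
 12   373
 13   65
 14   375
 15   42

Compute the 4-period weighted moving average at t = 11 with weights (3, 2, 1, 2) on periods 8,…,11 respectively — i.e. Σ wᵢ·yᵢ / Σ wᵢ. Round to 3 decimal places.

252.000

Weighted sum: 3·218 + 2·362 + 1·84 + 2·277 = 654 + 724 + 84 + 554 = 2016
Weight total: 3 + 2 + 1 + 2 = 8
WMA = 2016 / 8 = 252.000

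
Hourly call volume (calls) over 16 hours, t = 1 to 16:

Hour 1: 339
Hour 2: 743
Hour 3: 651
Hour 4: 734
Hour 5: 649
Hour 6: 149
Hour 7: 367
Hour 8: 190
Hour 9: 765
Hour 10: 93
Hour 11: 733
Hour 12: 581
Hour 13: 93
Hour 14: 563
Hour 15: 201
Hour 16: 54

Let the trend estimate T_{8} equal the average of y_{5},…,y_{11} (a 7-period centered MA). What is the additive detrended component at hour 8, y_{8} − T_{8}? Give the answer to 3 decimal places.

Trend T_8 = (649 + 149 + 367 + 190 + 765 + 93 + 733) / 7 = 2946/7 = 420.85714
Detrended value: 190 − 420.85714 = -230.857

-230.857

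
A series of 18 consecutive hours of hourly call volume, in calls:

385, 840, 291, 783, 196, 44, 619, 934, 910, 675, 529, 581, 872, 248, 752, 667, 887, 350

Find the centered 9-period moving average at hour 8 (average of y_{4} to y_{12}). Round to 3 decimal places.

Sum of periods 4–12: 783 + 196 + 44 + 619 + 934 + 910 + 675 + 529 + 581 = 5271
Divide by 9: 5271 / 9 = 585.667

585.667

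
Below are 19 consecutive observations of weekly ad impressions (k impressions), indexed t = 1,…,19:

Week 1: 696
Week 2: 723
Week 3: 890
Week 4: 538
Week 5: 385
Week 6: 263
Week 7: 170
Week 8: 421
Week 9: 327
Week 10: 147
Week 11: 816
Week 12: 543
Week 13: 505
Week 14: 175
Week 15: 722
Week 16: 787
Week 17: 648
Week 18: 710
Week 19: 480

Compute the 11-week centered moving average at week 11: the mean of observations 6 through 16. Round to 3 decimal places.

443.273

Sum of periods 6–16: 263 + 170 + 421 + 327 + 147 + 816 + 543 + 505 + 175 + 722 + 787 = 4876
Divide by 11: 4876 / 11 = 443.273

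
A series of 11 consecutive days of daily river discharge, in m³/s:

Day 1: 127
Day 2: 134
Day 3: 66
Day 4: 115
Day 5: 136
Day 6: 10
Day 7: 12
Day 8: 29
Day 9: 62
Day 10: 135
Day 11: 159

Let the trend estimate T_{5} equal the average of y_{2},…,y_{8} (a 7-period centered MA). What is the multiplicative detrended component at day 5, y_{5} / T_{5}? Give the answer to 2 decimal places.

Trend T_5 = (134 + 66 + 115 + 136 + 10 + 12 + 29) / 7 = 502/7 = 71.7143
Ratio to trend: 136 / 71.7143 = 1.90

1.90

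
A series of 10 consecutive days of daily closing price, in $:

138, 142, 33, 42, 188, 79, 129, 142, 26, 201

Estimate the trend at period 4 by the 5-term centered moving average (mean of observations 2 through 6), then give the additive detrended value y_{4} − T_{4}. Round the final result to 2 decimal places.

Trend T_4 = (142 + 33 + 42 + 188 + 79) / 5 = 484/5 = 96.8000
Detrended value: 42 − 96.8000 = -54.80

-54.80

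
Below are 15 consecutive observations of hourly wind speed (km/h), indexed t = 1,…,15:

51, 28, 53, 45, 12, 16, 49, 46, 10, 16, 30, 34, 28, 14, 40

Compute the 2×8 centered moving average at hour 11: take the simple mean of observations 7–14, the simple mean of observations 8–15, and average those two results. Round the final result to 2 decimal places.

27.81

Sum over 7–14: 49 + 46 + 10 + 16 + 30 + 34 + 28 + 14 = 227
Sum over 8–15: 46 + 10 + 16 + 30 + 34 + 28 + 14 + 40 = 218
CMA at t=11 = (227 + 218) / (2·8) = 445 / 16 = 27.81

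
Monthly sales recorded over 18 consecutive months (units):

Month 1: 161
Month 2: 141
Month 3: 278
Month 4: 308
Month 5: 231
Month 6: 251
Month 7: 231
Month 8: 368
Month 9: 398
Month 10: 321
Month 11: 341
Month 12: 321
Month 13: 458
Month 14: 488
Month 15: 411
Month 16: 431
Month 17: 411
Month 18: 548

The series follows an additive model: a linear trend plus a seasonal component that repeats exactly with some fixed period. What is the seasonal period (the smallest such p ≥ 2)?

First differences y_{t+1} − y_t: -20, 137, 30, -77, 20, -20, 137, 30, -77, 20, -20, 137, …
The difference pattern repeats every 5 terms and not for any smaller step, so p = 5.

5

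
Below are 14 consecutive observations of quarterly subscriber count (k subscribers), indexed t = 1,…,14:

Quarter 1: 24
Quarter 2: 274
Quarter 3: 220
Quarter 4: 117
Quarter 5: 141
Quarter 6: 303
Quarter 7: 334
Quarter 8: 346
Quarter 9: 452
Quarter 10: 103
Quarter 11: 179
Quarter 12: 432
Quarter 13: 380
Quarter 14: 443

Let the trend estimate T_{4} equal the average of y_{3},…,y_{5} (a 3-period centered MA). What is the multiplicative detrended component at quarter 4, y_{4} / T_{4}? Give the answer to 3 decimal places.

Trend T_4 = (220 + 117 + 141) / 3 = 478/3 = 159.33333
Ratio to trend: 117 / 159.33333 = 0.734

0.734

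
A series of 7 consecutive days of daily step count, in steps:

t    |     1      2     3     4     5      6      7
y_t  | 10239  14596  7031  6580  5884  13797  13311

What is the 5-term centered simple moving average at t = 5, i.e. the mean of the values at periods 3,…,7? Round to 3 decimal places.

9320.600

Sum of periods 3–7: 7031 + 6580 + 5884 + 13797 + 13311 = 46603
Divide by 5: 46603 / 5 = 9320.600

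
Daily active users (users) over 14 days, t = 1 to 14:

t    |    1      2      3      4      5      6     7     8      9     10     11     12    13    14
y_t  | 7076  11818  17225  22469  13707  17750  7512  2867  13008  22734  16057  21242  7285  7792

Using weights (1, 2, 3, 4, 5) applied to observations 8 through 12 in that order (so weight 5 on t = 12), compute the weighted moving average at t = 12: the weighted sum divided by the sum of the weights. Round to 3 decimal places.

Weighted sum: 1·2867 + 2·13008 + 3·22734 + 4·16057 + 5·21242 = 2867 + 26016 + 68202 + 64228 + 106210 = 267523
Weight total: 1 + 2 + 3 + 4 + 5 = 15
WMA = 267523 / 15 = 17834.867

17834.867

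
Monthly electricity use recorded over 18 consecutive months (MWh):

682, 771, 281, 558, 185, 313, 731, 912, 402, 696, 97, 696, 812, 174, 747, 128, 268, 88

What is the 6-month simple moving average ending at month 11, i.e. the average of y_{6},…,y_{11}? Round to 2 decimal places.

525.17

Sum of periods 6–11: 313 + 731 + 912 + 402 + 696 + 97 = 3151
Divide by 6: 3151 / 6 = 525.17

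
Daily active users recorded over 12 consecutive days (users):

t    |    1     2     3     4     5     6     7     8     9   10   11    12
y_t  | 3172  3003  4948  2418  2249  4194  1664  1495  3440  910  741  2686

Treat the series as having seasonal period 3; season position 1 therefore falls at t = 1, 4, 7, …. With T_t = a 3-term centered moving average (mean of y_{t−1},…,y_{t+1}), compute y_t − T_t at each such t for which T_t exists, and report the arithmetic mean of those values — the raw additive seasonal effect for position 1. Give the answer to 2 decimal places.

Season position 1 occurs at t = 4, 7, 10 (where T_t is defined).
t=4: T_4 = 3205.0000; y_4 − T_4 = 2418 − 3205.0000 = -787.0000
t=7: T_7 = 2451.0000; y_7 − T_7 = 1664 − 2451.0000 = -787.0000
t=10: T_10 = 1697.0000; y_10 − T_10 = 910 − 1697.0000 = -787.0000
Mean deviation: (-787.0000 + -787.0000 + -787.0000) / 3 = -787.00

-787.00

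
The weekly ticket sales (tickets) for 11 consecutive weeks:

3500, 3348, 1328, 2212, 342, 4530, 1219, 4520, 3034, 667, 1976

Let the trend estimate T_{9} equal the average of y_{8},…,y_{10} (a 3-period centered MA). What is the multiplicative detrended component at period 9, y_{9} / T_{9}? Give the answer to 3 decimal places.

1.107

Trend T_9 = (4520 + 3034 + 667) / 3 = 8221/3 = 2740.33333
Ratio to trend: 3034 / 2740.33333 = 1.107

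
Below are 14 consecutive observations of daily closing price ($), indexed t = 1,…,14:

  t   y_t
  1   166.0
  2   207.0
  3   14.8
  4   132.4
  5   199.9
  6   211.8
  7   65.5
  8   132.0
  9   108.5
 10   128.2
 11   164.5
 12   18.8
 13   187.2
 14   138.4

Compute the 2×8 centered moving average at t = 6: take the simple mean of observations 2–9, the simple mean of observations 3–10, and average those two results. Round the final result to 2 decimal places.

Sum over 2–9: 207.0 + 14.8 + 132.4 + 199.9 + 211.8 + 65.5 + 132.0 + 108.5 = 1071.9
Sum over 3–10: 14.8 + 132.4 + 199.9 + 211.8 + 65.5 + 132.0 + 108.5 + 128.2 = 993.1
CMA at t=6 = (1071.9 + 993.1) / (2·8) = 2065.0 / 16 = 129.06

129.06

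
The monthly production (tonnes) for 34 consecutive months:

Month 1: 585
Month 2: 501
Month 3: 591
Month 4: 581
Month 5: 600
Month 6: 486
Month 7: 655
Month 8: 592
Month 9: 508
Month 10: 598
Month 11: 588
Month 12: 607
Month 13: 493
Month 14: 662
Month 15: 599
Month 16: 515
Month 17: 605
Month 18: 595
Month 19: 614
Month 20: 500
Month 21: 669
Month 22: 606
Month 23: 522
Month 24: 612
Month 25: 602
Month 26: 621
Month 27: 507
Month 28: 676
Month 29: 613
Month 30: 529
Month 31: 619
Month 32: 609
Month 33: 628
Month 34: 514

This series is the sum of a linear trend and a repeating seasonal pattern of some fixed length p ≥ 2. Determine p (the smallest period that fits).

7

First differences y_{t+1} − y_t: -84, 90, -10, 19, -114, 169, -63, -84, 90, -10, 19, -114, 169, -63, -84, 90, …
The difference pattern repeats every 7 terms and not for any smaller step, so p = 7.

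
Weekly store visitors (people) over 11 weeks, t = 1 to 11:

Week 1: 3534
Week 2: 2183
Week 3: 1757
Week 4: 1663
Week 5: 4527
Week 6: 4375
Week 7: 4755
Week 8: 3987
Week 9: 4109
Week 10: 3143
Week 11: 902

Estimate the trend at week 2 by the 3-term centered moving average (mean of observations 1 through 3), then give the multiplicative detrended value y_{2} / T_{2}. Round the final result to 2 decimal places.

0.88

Trend T_2 = (3534 + 2183 + 1757) / 3 = 7474/3 = 2491.3333
Ratio to trend: 2183 / 2491.3333 = 0.88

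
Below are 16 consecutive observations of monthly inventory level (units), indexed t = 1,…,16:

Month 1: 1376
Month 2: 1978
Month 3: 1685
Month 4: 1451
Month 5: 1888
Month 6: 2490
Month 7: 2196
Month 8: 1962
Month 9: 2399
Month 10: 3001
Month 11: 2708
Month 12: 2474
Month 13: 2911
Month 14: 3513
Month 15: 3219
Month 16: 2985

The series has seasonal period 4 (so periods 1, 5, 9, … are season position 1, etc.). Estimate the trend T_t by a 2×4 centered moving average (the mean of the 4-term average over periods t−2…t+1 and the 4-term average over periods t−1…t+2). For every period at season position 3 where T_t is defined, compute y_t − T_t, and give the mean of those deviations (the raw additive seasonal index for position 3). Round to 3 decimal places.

-1.625

Season position 3 occurs at t = 3, 7, 11 (where T_t is defined).
t=3: T_3 = 1686.50000; y_3 − T_3 = 1685 − 1686.50000 = -1.50000
t=7: T_7 = 2197.87500; y_7 − T_7 = 2196 − 2197.87500 = -1.87500
t=11: T_11 = 2709.50000; y_11 − T_11 = 2708 − 2709.50000 = -1.50000
Mean deviation: (-1.50000 + -1.87500 + -1.50000) / 3 = -1.625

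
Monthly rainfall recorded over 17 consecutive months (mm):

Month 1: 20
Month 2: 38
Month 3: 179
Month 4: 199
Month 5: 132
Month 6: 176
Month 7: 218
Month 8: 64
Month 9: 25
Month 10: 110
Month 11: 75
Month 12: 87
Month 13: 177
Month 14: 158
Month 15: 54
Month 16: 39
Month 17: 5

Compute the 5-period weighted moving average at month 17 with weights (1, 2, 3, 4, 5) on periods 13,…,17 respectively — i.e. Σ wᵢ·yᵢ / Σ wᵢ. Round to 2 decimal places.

55.73

Weighted sum: 1·177 + 2·158 + 3·54 + 4·39 + 5·5 = 177 + 316 + 162 + 156 + 25 = 836
Weight total: 1 + 2 + 3 + 4 + 5 = 15
WMA = 836 / 15 = 55.73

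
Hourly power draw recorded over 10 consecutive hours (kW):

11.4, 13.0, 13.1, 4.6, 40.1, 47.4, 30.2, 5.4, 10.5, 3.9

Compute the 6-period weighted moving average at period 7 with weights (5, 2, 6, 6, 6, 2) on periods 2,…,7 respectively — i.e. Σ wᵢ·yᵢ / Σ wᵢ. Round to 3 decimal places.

26.081

Weighted sum: 5·13.0 + 2·13.1 + 6·4.6 + 6·40.1 + 6·47.4 + 2·30.2 = 65.0 + 26.2 + 27.6 + 240.6 + 284.4 + 60.4 = 704.2
Weight total: 5 + 2 + 6 + 6 + 6 + 2 = 27
WMA = 704.2 / 27 = 26.081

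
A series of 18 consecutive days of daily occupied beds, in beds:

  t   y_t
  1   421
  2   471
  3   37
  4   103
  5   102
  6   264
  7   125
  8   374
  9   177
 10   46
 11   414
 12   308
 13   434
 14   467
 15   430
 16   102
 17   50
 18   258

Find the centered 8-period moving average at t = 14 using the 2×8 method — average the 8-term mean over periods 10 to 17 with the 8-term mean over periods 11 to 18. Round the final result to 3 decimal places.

294.625

Sum over 10–17: 46 + 414 + 308 + 434 + 467 + 430 + 102 + 50 = 2251
Sum over 11–18: 414 + 308 + 434 + 467 + 430 + 102 + 50 + 258 = 2463
CMA at t=14 = (2251 + 2463) / (2·8) = 4714 / 16 = 294.625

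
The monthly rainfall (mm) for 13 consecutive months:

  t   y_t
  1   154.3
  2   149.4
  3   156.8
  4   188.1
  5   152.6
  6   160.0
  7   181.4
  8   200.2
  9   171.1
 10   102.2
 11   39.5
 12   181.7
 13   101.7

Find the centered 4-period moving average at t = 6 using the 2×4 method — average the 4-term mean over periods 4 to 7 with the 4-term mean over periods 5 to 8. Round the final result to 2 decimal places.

172.04

Sum over 4–7: 188.1 + 152.6 + 160.0 + 181.4 = 682.1
Sum over 5–8: 152.6 + 160.0 + 181.4 + 200.2 = 694.2
CMA at t=6 = (682.1 + 694.2) / (2·4) = 1376.3 / 8 = 172.04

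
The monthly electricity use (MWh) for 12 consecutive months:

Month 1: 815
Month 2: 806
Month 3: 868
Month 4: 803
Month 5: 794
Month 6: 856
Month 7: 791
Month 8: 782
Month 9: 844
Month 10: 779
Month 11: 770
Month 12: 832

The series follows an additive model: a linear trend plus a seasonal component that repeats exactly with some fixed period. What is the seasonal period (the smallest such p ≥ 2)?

First differences y_{t+1} − y_t: -9, 62, -65, -9, 62, -65, -9, 62, …
The difference pattern repeats every 3 terms and not for any smaller step, so p = 3.

3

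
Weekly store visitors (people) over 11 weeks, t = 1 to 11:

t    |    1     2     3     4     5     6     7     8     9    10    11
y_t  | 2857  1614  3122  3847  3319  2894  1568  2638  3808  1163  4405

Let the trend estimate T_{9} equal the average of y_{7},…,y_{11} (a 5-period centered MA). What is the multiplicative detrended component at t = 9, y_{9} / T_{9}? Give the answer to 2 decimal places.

1.40

Trend T_9 = (1568 + 2638 + 3808 + 1163 + 4405) / 5 = 13582/5 = 2716.4000
Ratio to trend: 3808 / 2716.4000 = 1.40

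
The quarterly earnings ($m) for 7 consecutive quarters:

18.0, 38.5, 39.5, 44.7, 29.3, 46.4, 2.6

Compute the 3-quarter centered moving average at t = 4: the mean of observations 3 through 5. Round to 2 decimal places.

Sum of periods 3–5: 39.5 + 44.7 + 29.3 = 113.5
Divide by 3: 113.5 / 3 = 37.83

37.83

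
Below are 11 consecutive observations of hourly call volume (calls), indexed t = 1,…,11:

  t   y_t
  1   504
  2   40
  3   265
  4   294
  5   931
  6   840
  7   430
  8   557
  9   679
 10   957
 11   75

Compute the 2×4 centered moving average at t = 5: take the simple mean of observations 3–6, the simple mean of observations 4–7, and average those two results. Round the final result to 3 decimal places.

Sum over 3–6: 265 + 294 + 931 + 840 = 2330
Sum over 4–7: 294 + 931 + 840 + 430 = 2495
CMA at t=5 = (2330 + 2495) / (2·4) = 4825 / 8 = 603.125

603.125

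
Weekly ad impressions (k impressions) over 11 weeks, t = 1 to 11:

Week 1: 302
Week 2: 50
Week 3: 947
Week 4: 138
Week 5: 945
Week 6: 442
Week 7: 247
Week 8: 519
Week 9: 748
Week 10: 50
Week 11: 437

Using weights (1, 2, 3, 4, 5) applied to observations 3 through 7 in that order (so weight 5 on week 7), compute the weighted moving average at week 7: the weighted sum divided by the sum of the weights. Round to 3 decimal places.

Weighted sum: 1·947 + 2·138 + 3·945 + 4·442 + 5·247 = 947 + 276 + 2835 + 1768 + 1235 = 7061
Weight total: 1 + 2 + 3 + 4 + 5 = 15
WMA = 7061 / 15 = 470.733

470.733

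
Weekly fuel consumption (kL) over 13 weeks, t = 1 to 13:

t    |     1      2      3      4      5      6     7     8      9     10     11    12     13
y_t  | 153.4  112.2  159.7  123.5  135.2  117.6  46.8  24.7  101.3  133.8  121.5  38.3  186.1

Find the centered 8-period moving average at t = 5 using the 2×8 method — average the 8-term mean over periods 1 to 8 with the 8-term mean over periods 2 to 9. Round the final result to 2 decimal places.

105.88

Sum over 1–8: 153.4 + 112.2 + 159.7 + 123.5 + 135.2 + 117.6 + 46.8 + 24.7 = 873.1
Sum over 2–9: 112.2 + 159.7 + 123.5 + 135.2 + 117.6 + 46.8 + 24.7 + 101.3 = 821.0
CMA at t=5 = (873.1 + 821.0) / (2·8) = 1694.1 / 16 = 105.88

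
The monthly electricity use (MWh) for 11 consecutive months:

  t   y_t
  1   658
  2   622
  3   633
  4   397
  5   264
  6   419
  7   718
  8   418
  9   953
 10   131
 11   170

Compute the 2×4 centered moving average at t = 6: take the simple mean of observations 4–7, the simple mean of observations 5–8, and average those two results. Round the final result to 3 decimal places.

Sum over 4–7: 397 + 264 + 419 + 718 = 1798
Sum over 5–8: 264 + 419 + 718 + 418 = 1819
CMA at t=6 = (1798 + 1819) / (2·4) = 3617 / 8 = 452.125

452.125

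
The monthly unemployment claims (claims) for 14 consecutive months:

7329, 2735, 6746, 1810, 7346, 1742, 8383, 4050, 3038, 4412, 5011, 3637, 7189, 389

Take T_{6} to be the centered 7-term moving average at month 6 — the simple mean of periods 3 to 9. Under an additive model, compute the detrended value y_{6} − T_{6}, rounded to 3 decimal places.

-2988.714

Trend T_6 = (6746 + 1810 + 7346 + 1742 + 8383 + 4050 + 3038) / 7 = 33115/7 = 4730.71429
Detrended value: 1742 − 4730.71429 = -2988.714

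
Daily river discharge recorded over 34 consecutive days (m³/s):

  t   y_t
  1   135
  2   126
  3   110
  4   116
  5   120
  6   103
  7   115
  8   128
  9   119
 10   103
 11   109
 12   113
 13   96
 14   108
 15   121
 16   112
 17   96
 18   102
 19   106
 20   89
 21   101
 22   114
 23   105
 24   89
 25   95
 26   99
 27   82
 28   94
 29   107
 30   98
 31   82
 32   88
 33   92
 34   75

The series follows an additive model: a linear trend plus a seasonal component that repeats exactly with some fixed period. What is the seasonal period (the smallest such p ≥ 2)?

First differences y_{t+1} − y_t: -9, -16, 6, 4, -17, 12, 13, -9, -16, 6, 4, -17, 12, 13, -9, -16, …
The difference pattern repeats every 7 terms and not for any smaller step, so p = 7.

7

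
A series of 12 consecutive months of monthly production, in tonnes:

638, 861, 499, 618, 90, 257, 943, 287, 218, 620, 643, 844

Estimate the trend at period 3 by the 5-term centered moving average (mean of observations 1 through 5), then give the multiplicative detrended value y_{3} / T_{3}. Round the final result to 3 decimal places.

0.922

Trend T_3 = (638 + 861 + 499 + 618 + 90) / 5 = 2706/5 = 541.20000
Ratio to trend: 499 / 541.20000 = 0.922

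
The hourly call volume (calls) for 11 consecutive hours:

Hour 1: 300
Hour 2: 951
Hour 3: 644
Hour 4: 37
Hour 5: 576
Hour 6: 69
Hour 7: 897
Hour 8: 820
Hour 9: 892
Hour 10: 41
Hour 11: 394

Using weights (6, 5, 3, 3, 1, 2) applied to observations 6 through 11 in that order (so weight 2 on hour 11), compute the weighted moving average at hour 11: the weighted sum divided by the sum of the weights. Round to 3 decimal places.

543.200

Weighted sum: 6·69 + 5·897 + 3·820 + 3·892 + 1·41 + 2·394 = 414 + 4485 + 2460 + 2676 + 41 + 788 = 10864
Weight total: 6 + 5 + 3 + 3 + 1 + 2 = 20
WMA = 10864 / 20 = 543.200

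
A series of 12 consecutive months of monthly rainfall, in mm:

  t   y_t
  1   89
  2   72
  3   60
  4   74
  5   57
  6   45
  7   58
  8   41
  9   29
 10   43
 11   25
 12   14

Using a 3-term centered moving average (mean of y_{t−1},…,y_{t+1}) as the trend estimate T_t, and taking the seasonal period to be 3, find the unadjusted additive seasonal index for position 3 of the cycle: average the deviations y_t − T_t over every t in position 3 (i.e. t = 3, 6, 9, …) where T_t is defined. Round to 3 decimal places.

Season position 3 occurs at t = 3, 6, 9 (where T_t is defined).
t=3: T_3 = 68.66667; y_3 − T_3 = 60 − 68.66667 = -8.66667
t=6: T_6 = 53.33333; y_6 − T_6 = 45 − 53.33333 = -8.33333
t=9: T_9 = 37.66667; y_9 − T_9 = 29 − 37.66667 = -8.66667
Mean deviation: (-8.66667 + -8.33333 + -8.66667) / 3 = -8.556

-8.556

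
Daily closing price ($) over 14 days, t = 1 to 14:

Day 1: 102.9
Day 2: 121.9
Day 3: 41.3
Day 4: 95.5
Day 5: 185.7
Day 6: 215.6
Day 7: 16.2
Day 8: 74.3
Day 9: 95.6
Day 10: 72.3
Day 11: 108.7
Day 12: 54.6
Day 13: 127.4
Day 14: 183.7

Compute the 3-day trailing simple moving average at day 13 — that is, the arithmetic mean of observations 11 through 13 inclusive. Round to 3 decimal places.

Sum of periods 11–13: 108.7 + 54.6 + 127.4 = 290.7
Divide by 3: 290.7 / 3 = 96.900

96.900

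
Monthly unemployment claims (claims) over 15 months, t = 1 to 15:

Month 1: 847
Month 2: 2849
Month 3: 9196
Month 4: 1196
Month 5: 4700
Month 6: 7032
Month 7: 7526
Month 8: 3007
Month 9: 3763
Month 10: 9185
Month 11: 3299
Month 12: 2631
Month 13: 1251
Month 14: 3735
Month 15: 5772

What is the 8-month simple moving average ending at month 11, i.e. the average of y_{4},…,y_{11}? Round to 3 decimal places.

4963.500

Sum of periods 4–11: 1196 + 4700 + 7032 + 7526 + 3007 + 3763 + 9185 + 3299 = 39708
Divide by 8: 39708 / 8 = 4963.500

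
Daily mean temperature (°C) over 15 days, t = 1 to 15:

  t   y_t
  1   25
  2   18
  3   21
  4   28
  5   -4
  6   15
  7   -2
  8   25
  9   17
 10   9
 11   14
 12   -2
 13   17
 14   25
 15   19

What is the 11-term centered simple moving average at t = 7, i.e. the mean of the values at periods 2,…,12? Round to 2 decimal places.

Sum of periods 2–12: 18 + 21 + 28 + (-4) + 15 + (-2) + 25 + 17 + 9 + 14 + (-2) = 139
Divide by 11: 139 / 11 = 12.64

12.64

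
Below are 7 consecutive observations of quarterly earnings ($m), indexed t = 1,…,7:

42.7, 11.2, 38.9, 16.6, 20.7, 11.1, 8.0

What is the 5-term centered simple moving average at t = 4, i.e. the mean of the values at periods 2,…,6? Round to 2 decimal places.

19.70

Sum of periods 2–6: 11.2 + 38.9 + 16.6 + 20.7 + 11.1 = 98.5
Divide by 5: 98.5 / 5 = 19.70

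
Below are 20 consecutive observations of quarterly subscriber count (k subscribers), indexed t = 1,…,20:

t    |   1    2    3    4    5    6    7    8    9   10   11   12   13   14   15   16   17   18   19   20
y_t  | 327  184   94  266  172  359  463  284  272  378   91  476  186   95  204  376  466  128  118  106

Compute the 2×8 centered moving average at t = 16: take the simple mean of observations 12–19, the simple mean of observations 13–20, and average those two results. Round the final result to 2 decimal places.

Sum over 12–19: 476 + 186 + 95 + 204 + 376 + 466 + 128 + 118 = 2049
Sum over 13–20: 186 + 95 + 204 + 376 + 466 + 128 + 118 + 106 = 1679
CMA at t=16 = (2049 + 1679) / (2·8) = 3728 / 16 = 233.00

233.00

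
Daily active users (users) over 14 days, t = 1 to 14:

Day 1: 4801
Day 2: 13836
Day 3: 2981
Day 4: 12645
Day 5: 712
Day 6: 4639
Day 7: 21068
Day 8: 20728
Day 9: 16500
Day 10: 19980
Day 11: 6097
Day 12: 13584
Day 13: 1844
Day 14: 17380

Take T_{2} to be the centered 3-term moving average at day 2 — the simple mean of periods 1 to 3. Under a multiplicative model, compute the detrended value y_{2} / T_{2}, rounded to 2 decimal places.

Trend T_2 = (4801 + 13836 + 2981) / 3 = 21618/3 = 7206.0000
Ratio to trend: 13836 / 7206.0000 = 1.92

1.92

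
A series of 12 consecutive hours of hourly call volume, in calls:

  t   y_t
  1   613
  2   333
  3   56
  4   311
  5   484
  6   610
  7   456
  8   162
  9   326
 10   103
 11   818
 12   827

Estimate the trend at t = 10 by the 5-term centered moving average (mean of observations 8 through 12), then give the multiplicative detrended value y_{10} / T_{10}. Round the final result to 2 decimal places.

0.23

Trend T_10 = (162 + 326 + 103 + 818 + 827) / 5 = 2236/5 = 447.2000
Ratio to trend: 103 / 447.2000 = 0.23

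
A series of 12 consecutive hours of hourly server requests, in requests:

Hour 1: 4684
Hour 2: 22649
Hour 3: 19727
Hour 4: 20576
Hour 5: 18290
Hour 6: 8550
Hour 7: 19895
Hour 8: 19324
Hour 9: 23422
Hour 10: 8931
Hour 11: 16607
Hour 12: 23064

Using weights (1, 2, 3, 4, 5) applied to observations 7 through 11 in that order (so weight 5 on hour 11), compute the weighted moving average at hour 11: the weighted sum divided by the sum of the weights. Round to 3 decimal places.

Weighted sum: 1·19895 + 2·19324 + 3·23422 + 4·8931 + 5·16607 = 19895 + 38648 + 70266 + 35724 + 83035 = 247568
Weight total: 1 + 2 + 3 + 4 + 5 = 15
WMA = 247568 / 15 = 16504.533

16504.533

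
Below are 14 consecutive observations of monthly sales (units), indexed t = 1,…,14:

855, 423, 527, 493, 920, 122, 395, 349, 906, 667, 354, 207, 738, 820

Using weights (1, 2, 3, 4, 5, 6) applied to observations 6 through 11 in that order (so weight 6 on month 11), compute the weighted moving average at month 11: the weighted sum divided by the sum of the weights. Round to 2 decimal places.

525.81

Weighted sum: 1·122 + 2·395 + 3·349 + 4·906 + 5·667 + 6·354 = 122 + 790 + 1047 + 3624 + 3335 + 2124 = 11042
Weight total: 1 + 2 + 3 + 4 + 5 + 6 = 21
WMA = 11042 / 21 = 525.81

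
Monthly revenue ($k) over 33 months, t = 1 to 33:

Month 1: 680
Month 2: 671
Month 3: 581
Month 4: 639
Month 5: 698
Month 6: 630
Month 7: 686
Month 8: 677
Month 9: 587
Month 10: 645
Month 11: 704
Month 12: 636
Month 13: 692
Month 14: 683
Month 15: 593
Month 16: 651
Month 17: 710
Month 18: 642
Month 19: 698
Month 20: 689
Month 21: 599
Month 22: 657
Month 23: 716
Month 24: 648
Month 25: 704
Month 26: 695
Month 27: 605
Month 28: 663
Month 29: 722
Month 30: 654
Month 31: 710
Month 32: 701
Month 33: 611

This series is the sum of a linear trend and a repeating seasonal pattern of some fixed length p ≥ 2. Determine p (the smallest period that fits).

First differences y_{t+1} − y_t: -9, -90, 58, 59, -68, 56, -9, -90, 58, 59, -68, 56, -9, -90, …
The difference pattern repeats every 6 terms and not for any smaller step, so p = 6.

6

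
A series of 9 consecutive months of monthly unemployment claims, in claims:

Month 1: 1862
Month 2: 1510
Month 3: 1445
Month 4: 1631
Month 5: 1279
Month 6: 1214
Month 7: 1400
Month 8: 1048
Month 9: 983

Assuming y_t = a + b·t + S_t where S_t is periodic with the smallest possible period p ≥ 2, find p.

First differences y_{t+1} − y_t: -352, -65, 186, -352, -65, 186, -352, -65, …
The difference pattern repeats every 3 terms and not for any smaller step, so p = 3.

3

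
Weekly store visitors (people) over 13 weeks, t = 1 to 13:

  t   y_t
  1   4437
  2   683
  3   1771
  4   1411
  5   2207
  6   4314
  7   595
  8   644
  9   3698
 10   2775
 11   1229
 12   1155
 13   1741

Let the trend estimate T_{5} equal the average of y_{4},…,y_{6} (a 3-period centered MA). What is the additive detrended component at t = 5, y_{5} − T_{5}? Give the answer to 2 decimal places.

Trend T_5 = (1411 + 2207 + 4314) / 3 = 7932/3 = 2644.0000
Detrended value: 2207 − 2644.0000 = -437.00

-437.00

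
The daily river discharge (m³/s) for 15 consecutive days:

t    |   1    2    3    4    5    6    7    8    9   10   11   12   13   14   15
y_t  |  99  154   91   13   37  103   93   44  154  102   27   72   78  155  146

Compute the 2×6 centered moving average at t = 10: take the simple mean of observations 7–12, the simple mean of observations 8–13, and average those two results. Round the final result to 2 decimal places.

80.75

Sum over 7–12: 93 + 44 + 154 + 102 + 27 + 72 = 492
Sum over 8–13: 44 + 154 + 102 + 27 + 72 + 78 = 477
CMA at t=10 = (492 + 477) / (2·6) = 969 / 12 = 80.75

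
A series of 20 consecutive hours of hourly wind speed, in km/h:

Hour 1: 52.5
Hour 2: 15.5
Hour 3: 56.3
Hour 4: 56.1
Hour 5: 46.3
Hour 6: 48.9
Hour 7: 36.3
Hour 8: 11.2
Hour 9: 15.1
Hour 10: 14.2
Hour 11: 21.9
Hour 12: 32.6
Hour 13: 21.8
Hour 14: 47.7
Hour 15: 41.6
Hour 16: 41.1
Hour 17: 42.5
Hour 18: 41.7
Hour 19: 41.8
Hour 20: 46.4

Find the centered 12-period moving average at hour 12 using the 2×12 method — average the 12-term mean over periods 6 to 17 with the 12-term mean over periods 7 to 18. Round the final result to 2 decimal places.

30.94

Sum over 6–17: 48.9 + 36.3 + 11.2 + 15.1 + 14.2 + 21.9 + 32.6 + 21.8 + 47.7 + 41.6 + 41.1 + 42.5 = 374.9
Sum over 7–18: 36.3 + 11.2 + 15.1 + 14.2 + 21.9 + 32.6 + 21.8 + 47.7 + 41.6 + 41.1 + 42.5 + 41.7 = 367.7
CMA at t=12 = (374.9 + 367.7) / (2·12) = 742.6 / 24 = 30.94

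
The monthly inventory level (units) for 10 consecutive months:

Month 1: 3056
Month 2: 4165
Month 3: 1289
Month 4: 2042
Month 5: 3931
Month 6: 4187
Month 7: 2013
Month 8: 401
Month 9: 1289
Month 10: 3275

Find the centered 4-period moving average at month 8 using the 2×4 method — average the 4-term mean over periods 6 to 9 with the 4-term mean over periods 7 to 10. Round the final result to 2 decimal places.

Sum over 6–9: 4187 + 2013 + 401 + 1289 = 7890
Sum over 7–10: 2013 + 401 + 1289 + 3275 = 6978
CMA at t=8 = (7890 + 6978) / (2·4) = 14868 / 8 = 1858.50

1858.50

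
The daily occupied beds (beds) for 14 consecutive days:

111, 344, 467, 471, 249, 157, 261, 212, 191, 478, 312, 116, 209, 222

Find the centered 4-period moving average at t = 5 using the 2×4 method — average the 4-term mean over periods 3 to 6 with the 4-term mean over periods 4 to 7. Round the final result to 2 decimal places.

Sum over 3–6: 467 + 471 + 249 + 157 = 1344
Sum over 4–7: 471 + 249 + 157 + 261 = 1138
CMA at t=5 = (1344 + 1138) / (2·4) = 2482 / 8 = 310.25

310.25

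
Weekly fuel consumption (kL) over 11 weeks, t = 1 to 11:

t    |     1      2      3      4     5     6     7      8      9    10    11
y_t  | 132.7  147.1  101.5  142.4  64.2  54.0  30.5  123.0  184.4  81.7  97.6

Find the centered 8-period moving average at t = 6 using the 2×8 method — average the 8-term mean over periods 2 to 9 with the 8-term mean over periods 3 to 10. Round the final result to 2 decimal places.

101.80

Sum over 2–9: 147.1 + 101.5 + 142.4 + 64.2 + 54.0 + 30.5 + 123.0 + 184.4 = 847.1
Sum over 3–10: 101.5 + 142.4 + 64.2 + 54.0 + 30.5 + 123.0 + 184.4 + 81.7 = 781.7
CMA at t=6 = (847.1 + 781.7) / (2·8) = 1628.8 / 16 = 101.80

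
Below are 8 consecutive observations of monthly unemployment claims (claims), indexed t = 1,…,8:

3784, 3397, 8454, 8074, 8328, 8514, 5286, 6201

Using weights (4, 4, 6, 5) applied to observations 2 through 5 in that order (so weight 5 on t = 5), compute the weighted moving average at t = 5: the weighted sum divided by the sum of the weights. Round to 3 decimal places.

Weighted sum: 4·3397 + 4·8454 + 6·8074 + 5·8328 = 13588 + 33816 + 48444 + 41640 = 137488
Weight total: 4 + 4 + 6 + 5 = 19
WMA = 137488 / 19 = 7236.211

7236.211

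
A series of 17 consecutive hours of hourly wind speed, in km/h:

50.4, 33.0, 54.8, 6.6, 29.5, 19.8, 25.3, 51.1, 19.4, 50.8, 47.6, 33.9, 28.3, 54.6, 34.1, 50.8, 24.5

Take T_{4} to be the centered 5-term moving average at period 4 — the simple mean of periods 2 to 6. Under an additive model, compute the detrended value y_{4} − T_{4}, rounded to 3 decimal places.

Trend T_4 = (33.0 + 54.8 + 6.6 + 29.5 + 19.8) / 5 = 143.7/5 = 28.74000
Detrended value: 6.6 − 28.74000 = -22.140

-22.140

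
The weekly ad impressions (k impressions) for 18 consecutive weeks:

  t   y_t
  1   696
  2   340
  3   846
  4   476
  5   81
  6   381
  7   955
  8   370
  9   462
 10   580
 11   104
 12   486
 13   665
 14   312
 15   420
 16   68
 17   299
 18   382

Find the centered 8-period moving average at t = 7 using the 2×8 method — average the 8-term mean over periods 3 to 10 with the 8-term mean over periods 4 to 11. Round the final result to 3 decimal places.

472.500

Sum over 3–10: 846 + 476 + 81 + 381 + 955 + 370 + 462 + 580 = 4151
Sum over 4–11: 476 + 81 + 381 + 955 + 370 + 462 + 580 + 104 = 3409
CMA at t=7 = (4151 + 3409) / (2·8) = 7560 / 16 = 472.500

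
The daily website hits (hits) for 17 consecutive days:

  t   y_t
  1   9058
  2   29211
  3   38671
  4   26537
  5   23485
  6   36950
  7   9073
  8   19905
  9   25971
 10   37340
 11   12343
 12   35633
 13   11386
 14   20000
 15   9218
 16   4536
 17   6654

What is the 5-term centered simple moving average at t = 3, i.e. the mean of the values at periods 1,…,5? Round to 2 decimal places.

Sum of periods 1–5: 9058 + 29211 + 38671 + 26537 + 23485 = 126962
Divide by 5: 126962 / 5 = 25392.40

25392.40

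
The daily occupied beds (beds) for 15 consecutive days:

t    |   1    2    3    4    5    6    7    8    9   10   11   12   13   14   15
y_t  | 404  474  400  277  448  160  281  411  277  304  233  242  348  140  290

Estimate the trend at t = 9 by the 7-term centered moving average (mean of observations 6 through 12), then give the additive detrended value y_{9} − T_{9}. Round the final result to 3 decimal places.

Trend T_9 = (160 + 281 + 411 + 277 + 304 + 233 + 242) / 7 = 1908/7 = 272.57143
Detrended value: 277 − 272.57143 = 4.429

4.429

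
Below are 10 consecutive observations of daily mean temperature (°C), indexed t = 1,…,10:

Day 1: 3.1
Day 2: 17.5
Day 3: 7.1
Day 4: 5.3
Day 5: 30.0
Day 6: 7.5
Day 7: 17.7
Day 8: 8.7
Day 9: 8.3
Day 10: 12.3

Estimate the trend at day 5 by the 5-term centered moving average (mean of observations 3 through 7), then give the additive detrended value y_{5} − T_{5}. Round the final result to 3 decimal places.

Trend T_5 = (7.1 + 5.3 + 30.0 + 7.5 + 17.7) / 5 = 67.6/5 = 13.52000
Detrended value: 30.0 − 13.52000 = 16.480

16.480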